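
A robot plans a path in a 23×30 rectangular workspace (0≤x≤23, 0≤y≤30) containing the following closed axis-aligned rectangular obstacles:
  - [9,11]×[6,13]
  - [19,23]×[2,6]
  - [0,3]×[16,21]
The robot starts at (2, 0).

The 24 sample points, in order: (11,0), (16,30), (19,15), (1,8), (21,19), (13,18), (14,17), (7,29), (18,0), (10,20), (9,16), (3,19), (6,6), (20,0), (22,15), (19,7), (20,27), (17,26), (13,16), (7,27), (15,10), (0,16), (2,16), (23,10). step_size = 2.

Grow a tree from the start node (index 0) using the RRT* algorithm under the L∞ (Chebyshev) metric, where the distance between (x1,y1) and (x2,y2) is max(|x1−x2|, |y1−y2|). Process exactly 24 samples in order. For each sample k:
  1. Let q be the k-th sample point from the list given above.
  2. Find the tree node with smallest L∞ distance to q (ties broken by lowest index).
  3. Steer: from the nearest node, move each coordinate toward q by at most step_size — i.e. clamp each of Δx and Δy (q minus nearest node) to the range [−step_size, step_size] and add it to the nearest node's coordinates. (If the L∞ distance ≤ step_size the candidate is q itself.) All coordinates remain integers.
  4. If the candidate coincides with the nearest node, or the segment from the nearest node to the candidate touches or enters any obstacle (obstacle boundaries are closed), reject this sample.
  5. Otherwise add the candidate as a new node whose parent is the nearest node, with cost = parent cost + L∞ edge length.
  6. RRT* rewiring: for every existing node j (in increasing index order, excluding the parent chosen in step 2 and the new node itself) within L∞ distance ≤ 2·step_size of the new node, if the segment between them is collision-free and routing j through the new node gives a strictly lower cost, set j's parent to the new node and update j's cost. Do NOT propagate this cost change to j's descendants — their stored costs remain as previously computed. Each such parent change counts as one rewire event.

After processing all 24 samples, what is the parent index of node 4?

Parent of node 4: 2

1. q=(11,0) nearest=0 d=9 new=(4,0) → add node 1 parent=0 cost=2
2. q=(16,30) nearest=0 d=30 new=(4,2) → add node 2 parent=0 cost=2
3. q=(19,15) nearest=1 d=15 new=(6,2) → add node 3 parent=1 cost=4
4. q=(1,8) nearest=2 d=6 new=(2,4) → add node 4 parent=2 cost=4
5. q=(21,19) nearest=2 d=17 new=(6,4) → add node 5 parent=2 cost=4
6. q=(13,18) nearest=4 d=14 new=(4,6) → add node 6 parent=4 cost=6
7. q=(14,17) nearest=6 d=11 new=(6,8) → add node 7 parent=6 cost=8
8. q=(7,29) nearest=7 d=21 new=(7,10) → add node 8 parent=7 cost=10
9. q=(18,0) nearest=8 d=11 new=(9,8) → blocked by [9,11]×[6,13], reject
10. q=(10,20) nearest=8 d=10 new=(9,12) → blocked by [9,11]×[6,13], reject
11. q=(9,16) nearest=8 d=6 new=(9,12) → blocked by [9,11]×[6,13], reject
12. q=(3,19) nearest=8 d=9 new=(5,12) → add node 9 parent=8 cost=12
13. q=(6,6) nearest=5 d=2 new=(6,6) → add node 10 parent=5 cost=6
14. q=(20,0) nearest=8 d=13 new=(9,8) → blocked by [9,11]×[6,13], reject
15. q=(22,15) nearest=8 d=15 new=(9,12) → blocked by [9,11]×[6,13], reject
16. q=(19,7) nearest=8 d=12 new=(9,8) → blocked by [9,11]×[6,13], reject
17. q=(20,27) nearest=9 d=15 new=(7,14) → add node 11 parent=9 cost=14
18. q=(17,26) nearest=11 d=12 new=(9,16) → add node 12 parent=11 cost=16
19. q=(13,16) nearest=12 d=4 new=(11,16) → add node 13 parent=12 cost=18
20. q=(7,27) nearest=12 d=11 new=(7,18) → add node 14 parent=12 cost=18
21. q=(15,10) nearest=12 d=6 new=(11,14) → add node 15 parent=12 cost=18
22. q=(0,16) nearest=9 d=5 new=(3,14) → add node 16 parent=9 cost=14
23. q=(2,16) nearest=16 d=2 new=(2,16) → blocked by [0,3]×[16,21], reject
24. q=(23,10) nearest=13 d=12 new=(13,14) → add node 17 parent=13 cost=20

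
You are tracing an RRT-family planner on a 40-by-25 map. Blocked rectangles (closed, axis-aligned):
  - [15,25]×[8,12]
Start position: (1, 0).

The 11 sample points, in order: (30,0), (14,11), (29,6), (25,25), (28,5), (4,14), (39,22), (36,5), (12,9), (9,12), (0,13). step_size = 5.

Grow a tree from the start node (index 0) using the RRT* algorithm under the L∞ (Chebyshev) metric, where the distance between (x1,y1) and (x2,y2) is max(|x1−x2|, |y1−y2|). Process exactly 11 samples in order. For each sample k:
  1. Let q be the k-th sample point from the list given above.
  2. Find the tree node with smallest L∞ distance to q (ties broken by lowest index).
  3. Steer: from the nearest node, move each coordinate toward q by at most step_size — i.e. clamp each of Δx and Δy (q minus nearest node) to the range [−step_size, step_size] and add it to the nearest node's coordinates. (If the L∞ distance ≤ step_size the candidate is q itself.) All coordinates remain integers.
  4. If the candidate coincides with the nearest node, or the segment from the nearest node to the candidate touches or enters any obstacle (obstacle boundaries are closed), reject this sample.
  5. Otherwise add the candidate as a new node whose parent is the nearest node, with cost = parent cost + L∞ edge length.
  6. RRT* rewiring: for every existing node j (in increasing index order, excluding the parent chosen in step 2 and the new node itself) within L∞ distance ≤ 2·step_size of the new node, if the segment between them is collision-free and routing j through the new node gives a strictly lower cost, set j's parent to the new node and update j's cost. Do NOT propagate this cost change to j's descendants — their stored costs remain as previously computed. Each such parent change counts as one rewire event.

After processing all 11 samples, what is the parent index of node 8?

1. q=(30,0) nearest=0 d=29 new=(6,0) → add node 1 parent=0 cost=5
2. q=(14,11) nearest=1 d=11 new=(11,5) → add node 2 parent=1 cost=10
3. q=(29,6) nearest=2 d=18 new=(16,6) → add node 3 parent=2 cost=15
4. q=(25,25) nearest=3 d=19 new=(21,11) → blocked by [15,25]×[8,12], reject
5. q=(28,5) nearest=3 d=12 new=(21,5) → add node 4 parent=3 cost=20
6. q=(4,14) nearest=2 d=9 new=(6,10) → add node 5 parent=2 cost=15
7. q=(39,22) nearest=4 d=18 new=(26,10) → blocked by [15,25]×[8,12], reject
8. q=(36,5) nearest=4 d=15 new=(26,5) → add node 6 parent=4 cost=25
9. q=(12,9) nearest=2 d=4 new=(12,9) → add node 7 parent=2 cost=14
10. q=(9,12) nearest=5 d=3 new=(9,12) → add node 8 parent=5 cost=18
11. q=(0,13) nearest=5 d=6 new=(1,13) → add node 9 parent=5 cost=20

Parent of node 8: 5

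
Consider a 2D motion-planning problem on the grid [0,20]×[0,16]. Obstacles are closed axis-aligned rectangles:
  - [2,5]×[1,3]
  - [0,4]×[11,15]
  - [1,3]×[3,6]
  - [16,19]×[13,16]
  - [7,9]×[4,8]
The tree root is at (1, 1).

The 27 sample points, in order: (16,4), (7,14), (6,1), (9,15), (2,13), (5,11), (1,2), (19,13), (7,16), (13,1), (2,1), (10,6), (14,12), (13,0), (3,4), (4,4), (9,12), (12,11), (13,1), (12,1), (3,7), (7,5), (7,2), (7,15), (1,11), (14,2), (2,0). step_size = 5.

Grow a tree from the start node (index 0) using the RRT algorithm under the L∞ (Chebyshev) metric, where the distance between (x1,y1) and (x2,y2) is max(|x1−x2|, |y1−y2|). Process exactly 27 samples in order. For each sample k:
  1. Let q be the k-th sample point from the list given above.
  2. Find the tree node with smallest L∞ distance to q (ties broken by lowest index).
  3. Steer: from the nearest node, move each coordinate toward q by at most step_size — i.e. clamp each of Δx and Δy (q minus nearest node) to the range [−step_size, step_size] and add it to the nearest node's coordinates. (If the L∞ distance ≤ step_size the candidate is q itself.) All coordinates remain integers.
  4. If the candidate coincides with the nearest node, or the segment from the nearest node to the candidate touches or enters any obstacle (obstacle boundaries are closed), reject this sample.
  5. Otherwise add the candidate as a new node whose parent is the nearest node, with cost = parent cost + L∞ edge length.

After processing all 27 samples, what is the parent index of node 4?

1. q=(16,4) nearest=0 d=15 new=(6,4) → blocked by [2,5]×[1,3], reject
2. q=(7,14) nearest=0 d=13 new=(6,6) → blocked by [2,5]×[1,3], reject
3. q=(6,1) nearest=0 d=5 new=(6,1) → blocked by [2,5]×[1,3], reject
4. q=(9,15) nearest=0 d=14 new=(6,6) → blocked by [2,5]×[1,3], reject
5. q=(2,13) nearest=0 d=12 new=(2,6) → blocked by [1,3]×[3,6], reject
6. q=(5,11) nearest=0 d=10 new=(5,6) → blocked by [2,5]×[1,3], reject
7. q=(1,2) nearest=0 d=1 new=(1,2) → add node 1 parent=0 cost=1
8. q=(19,13) nearest=0 d=18 new=(6,6) → blocked by [2,5]×[1,3], reject
9. q=(7,16) nearest=1 d=14 new=(6,7) → blocked by [2,5]×[1,3], reject
10. q=(13,1) nearest=0 d=12 new=(6,1) → blocked by [2,5]×[1,3], reject
11. q=(2,1) nearest=0 d=1 new=(2,1) → blocked by [2,5]×[1,3], reject
12. q=(10,6) nearest=0 d=9 new=(6,6) → blocked by [2,5]×[1,3], reject
13. q=(14,12) nearest=0 d=13 new=(6,6) → blocked by [2,5]×[1,3], reject
14. q=(13,0) nearest=0 d=12 new=(6,0) → add node 2 parent=0 cost=5
15. q=(3,4) nearest=1 d=2 new=(3,4) → blocked by [2,5]×[1,3], reject
16. q=(4,4) nearest=0 d=3 new=(4,4) → blocked by [2,5]×[1,3], reject
17. q=(9,12) nearest=1 d=10 new=(6,7) → blocked by [2,5]×[1,3], reject
18. q=(12,11) nearest=0 d=11 new=(6,6) → blocked by [2,5]×[1,3], reject
19. q=(13,1) nearest=2 d=7 new=(11,1) → add node 3 parent=2 cost=10
20. q=(12,1) nearest=3 d=1 new=(12,1) → add node 4 parent=3 cost=11
21. q=(3,7) nearest=1 d=5 new=(3,7) → blocked by [1,3]×[3,6], reject
22. q=(7,5) nearest=3 d=4 new=(7,5) → blocked by [7,9]×[4,8], reject
23. q=(7,2) nearest=2 d=2 new=(7,2) → add node 5 parent=2 cost=7
24. q=(7,15) nearest=1 d=13 new=(6,7) → blocked by [2,5]×[1,3], reject
25. q=(1,11) nearest=1 d=9 new=(1,7) → blocked by [1,3]×[3,6], reject
26. q=(14,2) nearest=4 d=2 new=(14,2) → add node 6 parent=4 cost=13
27. q=(2,0) nearest=0 d=1 new=(2,0) → add node 7 parent=0 cost=1

Parent of node 4: 3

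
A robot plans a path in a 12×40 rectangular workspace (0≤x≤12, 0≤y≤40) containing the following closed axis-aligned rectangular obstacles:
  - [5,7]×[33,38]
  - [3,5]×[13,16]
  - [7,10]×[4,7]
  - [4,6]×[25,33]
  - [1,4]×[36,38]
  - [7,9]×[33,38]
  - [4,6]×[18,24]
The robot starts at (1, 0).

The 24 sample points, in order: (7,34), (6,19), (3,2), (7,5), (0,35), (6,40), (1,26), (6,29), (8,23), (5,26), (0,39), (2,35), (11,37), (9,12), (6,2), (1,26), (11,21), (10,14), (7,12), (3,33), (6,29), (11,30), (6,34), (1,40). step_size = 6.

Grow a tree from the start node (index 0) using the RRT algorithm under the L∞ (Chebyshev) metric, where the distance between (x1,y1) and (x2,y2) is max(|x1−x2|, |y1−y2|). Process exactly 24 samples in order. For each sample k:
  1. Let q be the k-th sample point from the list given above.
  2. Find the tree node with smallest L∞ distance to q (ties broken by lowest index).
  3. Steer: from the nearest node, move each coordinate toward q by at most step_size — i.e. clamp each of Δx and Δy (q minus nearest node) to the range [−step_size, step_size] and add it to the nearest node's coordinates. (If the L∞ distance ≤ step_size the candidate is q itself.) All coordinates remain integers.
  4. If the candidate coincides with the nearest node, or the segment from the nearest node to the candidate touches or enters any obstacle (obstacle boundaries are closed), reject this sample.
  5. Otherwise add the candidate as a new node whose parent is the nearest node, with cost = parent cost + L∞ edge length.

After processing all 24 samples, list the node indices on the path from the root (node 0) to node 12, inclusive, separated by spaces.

1. q=(7,34) nearest=0 d=34 new=(7,6) → blocked by [7,10]×[4,7], reject
2. q=(6,19) nearest=0 d=19 new=(6,6) → add node 1 parent=0 cost=6
3. q=(3,2) nearest=0 d=2 new=(3,2) → add node 2 parent=0 cost=2
4. q=(7,5) nearest=1 d=1 new=(7,5) → blocked by [7,10]×[4,7], reject
5. q=(0,35) nearest=1 d=29 new=(0,12) → add node 3 parent=1 cost=12
6. q=(6,40) nearest=3 d=28 new=(6,18) → blocked by [3,5]×[13,16], reject
7. q=(1,26) nearest=3 d=14 new=(1,18) → add node 4 parent=3 cost=18
8. q=(6,29) nearest=4 d=11 new=(6,24) → blocked by [4,6]×[18,24], reject
9. q=(8,23) nearest=4 d=7 new=(7,23) → blocked by [4,6]×[18,24], reject
10. q=(5,26) nearest=4 d=8 new=(5,24) → blocked by [4,6]×[18,24], reject
11. q=(0,39) nearest=4 d=21 new=(0,24) → add node 5 parent=4 cost=24
12. q=(2,35) nearest=5 d=11 new=(2,30) → add node 6 parent=5 cost=30
13. q=(11,37) nearest=6 d=9 new=(8,36) → blocked by [5,7]×[33,38], reject
14. q=(9,12) nearest=1 d=6 new=(9,12) → add node 7 parent=1 cost=12
15. q=(6,2) nearest=2 d=3 new=(6,2) → add node 8 parent=2 cost=5
16. q=(1,26) nearest=5 d=2 new=(1,26) → add node 9 parent=5 cost=26
17. q=(11,21) nearest=6 d=9 new=(8,24) → blocked by [4,6]×[25,33], reject
18. q=(10,14) nearest=7 d=2 new=(10,14) → add node 10 parent=7 cost=14
19. q=(7,12) nearest=7 d=2 new=(7,12) → add node 11 parent=7 cost=14
20. q=(3,33) nearest=6 d=3 new=(3,33) → add node 12 parent=6 cost=33
21. q=(6,29) nearest=6 d=4 new=(6,29) → blocked by [4,6]×[25,33], reject
22. q=(11,30) nearest=12 d=8 new=(9,30) → blocked by [4,6]×[25,33], reject
23. q=(6,34) nearest=12 d=3 new=(6,34) → blocked by [5,7]×[33,38], reject
24. q=(1,40) nearest=12 d=7 new=(1,39) → blocked by [1,4]×[36,38], reject

Path: 0 1 3 4 5 6 12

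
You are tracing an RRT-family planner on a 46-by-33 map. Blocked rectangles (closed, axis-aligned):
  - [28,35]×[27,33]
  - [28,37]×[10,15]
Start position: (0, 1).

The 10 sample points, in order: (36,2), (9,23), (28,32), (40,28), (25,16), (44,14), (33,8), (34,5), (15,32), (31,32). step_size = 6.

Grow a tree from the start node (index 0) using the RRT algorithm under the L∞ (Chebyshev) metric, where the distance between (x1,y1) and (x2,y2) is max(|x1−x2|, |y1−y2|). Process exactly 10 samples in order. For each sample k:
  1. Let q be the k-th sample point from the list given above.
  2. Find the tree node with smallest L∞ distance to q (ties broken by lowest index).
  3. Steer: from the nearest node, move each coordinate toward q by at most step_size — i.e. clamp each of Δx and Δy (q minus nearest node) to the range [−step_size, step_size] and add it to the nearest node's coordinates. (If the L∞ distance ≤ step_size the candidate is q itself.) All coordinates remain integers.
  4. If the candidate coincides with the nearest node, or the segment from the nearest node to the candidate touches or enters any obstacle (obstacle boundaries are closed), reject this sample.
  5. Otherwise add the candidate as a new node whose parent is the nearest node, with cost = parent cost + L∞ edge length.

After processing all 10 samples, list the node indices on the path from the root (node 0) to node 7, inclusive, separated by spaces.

1. q=(36,2) nearest=0 d=36 new=(6,2) → add node 1 parent=0 cost=6
2. q=(9,23) nearest=1 d=21 new=(9,8) → add node 2 parent=1 cost=12
3. q=(28,32) nearest=2 d=24 new=(15,14) → add node 3 parent=2 cost=18
4. q=(40,28) nearest=3 d=25 new=(21,20) → add node 4 parent=3 cost=24
5. q=(25,16) nearest=4 d=4 new=(25,16) → add node 5 parent=4 cost=28
6. q=(44,14) nearest=5 d=19 new=(31,14) → blocked by [28,37]×[10,15], reject
7. q=(33,8) nearest=5 d=8 new=(31,10) → blocked by [28,37]×[10,15], reject
8. q=(34,5) nearest=5 d=11 new=(31,10) → blocked by [28,37]×[10,15], reject
9. q=(15,32) nearest=4 d=12 new=(15,26) → add node 6 parent=4 cost=30
10. q=(31,32) nearest=4 d=12 new=(27,26) → add node 7 parent=4 cost=30

Path: 0 1 2 3 4 7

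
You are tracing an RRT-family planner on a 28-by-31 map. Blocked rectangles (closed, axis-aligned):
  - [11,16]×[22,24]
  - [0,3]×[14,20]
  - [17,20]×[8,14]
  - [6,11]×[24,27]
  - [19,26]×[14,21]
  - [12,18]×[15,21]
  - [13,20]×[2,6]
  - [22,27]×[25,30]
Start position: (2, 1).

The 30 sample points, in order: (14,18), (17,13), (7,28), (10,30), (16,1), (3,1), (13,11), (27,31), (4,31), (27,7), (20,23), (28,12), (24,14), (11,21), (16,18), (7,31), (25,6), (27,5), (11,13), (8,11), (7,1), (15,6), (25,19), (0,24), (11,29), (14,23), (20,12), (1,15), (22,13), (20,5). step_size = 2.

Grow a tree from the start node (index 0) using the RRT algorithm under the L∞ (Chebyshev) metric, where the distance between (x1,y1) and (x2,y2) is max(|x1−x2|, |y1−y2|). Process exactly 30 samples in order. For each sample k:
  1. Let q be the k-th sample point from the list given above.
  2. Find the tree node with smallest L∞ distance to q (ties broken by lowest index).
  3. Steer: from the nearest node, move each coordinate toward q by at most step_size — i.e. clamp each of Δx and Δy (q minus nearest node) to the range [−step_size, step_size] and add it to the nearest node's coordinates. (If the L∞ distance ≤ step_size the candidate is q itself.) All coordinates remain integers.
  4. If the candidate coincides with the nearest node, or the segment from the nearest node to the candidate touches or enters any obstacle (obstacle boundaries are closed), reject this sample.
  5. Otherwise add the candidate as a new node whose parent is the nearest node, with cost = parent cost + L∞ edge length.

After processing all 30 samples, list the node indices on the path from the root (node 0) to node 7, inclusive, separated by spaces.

1. q=(14,18) nearest=0 d=17 new=(4,3) → add node 1 parent=0 cost=2
2. q=(17,13) nearest=1 d=13 new=(6,5) → add node 2 parent=1 cost=4
3. q=(7,28) nearest=2 d=23 new=(7,7) → add node 3 parent=2 cost=6
4. q=(10,30) nearest=3 d=23 new=(9,9) → add node 4 parent=3 cost=8
5. q=(16,1) nearest=4 d=8 new=(11,7) → add node 5 parent=4 cost=10
6. q=(3,1) nearest=0 d=1 new=(3,1) → add node 6 parent=0 cost=1
7. q=(13,11) nearest=4 d=4 new=(11,11) → add node 7 parent=4 cost=10
8. q=(27,31) nearest=7 d=20 new=(13,13) → add node 8 parent=7 cost=12
9. q=(4,31) nearest=8 d=18 new=(11,15) → add node 9 parent=8 cost=14
10. q=(27,7) nearest=8 d=14 new=(15,11) → add node 10 parent=8 cost=14
11. q=(20,23) nearest=9 d=9 new=(13,17) → blocked by [12,18]×[15,21], reject
12. q=(28,12) nearest=10 d=13 new=(17,12) → blocked by [17,20]×[8,14], reject
13. q=(24,14) nearest=10 d=9 new=(17,13) → blocked by [17,20]×[8,14], reject
14. q=(11,21) nearest=9 d=6 new=(11,17) → add node 11 parent=9 cost=16
15. q=(16,18) nearest=8 d=5 new=(15,15) → blocked by [12,18]×[15,21], reject
16. q=(7,31) nearest=11 d=14 new=(9,19) → add node 12 parent=11 cost=18
17. q=(25,6) nearest=10 d=10 new=(17,9) → blocked by [17,20]×[8,14], reject
18. q=(27,5) nearest=10 d=12 new=(17,9) → blocked by [17,20]×[8,14], reject
19. q=(11,13) nearest=7 d=2 new=(11,13) → add node 13 parent=7 cost=12
20. q=(8,11) nearest=4 d=2 new=(8,11) → add node 14 parent=4 cost=10
21. q=(7,1) nearest=1 d=3 new=(6,1) → add node 15 parent=1 cost=4
22. q=(15,6) nearest=5 d=4 new=(13,6) → blocked by [13,20]×[2,6], reject
23. q=(25,19) nearest=10 d=10 new=(17,13) → blocked by [17,20]×[8,14], reject
24. q=(0,24) nearest=12 d=9 new=(7,21) → add node 16 parent=12 cost=20
25. q=(11,29) nearest=16 d=8 new=(9,23) → add node 17 parent=16 cost=22
26. q=(14,23) nearest=12 d=5 new=(11,21) → add node 18 parent=12 cost=20
27. q=(20,12) nearest=10 d=5 new=(17,12) → blocked by [17,20]×[8,14], reject
28. q=(1,15) nearest=16 d=6 new=(5,19) → add node 19 parent=16 cost=22
29. q=(22,13) nearest=10 d=7 new=(17,13) → blocked by [17,20]×[8,14], reject
30. q=(20,5) nearest=10 d=6 new=(17,9) → blocked by [17,20]×[8,14], reject

Path: 0 1 2 3 4 7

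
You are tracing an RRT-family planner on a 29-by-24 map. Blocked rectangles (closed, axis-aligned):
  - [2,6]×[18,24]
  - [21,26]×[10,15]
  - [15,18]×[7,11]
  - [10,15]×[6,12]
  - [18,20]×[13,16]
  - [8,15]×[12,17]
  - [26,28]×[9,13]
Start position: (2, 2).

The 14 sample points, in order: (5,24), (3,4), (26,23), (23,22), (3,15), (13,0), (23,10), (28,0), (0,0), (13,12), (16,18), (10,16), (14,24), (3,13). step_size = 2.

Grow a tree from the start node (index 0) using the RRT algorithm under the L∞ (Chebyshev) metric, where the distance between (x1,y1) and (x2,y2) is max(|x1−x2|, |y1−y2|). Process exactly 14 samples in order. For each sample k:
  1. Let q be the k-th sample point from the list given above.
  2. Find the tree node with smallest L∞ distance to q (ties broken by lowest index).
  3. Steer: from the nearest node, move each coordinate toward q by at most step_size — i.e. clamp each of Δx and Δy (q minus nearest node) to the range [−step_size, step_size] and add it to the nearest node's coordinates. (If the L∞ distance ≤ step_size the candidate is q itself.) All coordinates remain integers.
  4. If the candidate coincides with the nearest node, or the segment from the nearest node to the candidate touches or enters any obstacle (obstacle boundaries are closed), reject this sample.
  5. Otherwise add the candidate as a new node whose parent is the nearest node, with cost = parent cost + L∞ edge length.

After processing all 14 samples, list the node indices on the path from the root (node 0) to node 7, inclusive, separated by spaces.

Path: 0 7

1. q=(5,24) nearest=0 d=22 new=(4,4) → add node 1 parent=0 cost=2
2. q=(3,4) nearest=1 d=1 new=(3,4) → add node 2 parent=1 cost=3
3. q=(26,23) nearest=1 d=22 new=(6,6) → add node 3 parent=1 cost=4
4. q=(23,22) nearest=3 d=17 new=(8,8) → add node 4 parent=3 cost=6
5. q=(3,15) nearest=4 d=7 new=(6,10) → add node 5 parent=4 cost=8
6. q=(13,0) nearest=3 d=7 new=(8,4) → add node 6 parent=3 cost=6
7. q=(23,10) nearest=4 d=15 new=(10,10) → blocked by [10,15]×[6,12], reject
8. q=(28,0) nearest=4 d=20 new=(10,6) → blocked by [10,15]×[6,12], reject
9. q=(0,0) nearest=0 d=2 new=(0,0) → add node 7 parent=0 cost=2
10. q=(13,12) nearest=4 d=5 new=(10,10) → blocked by [10,15]×[6,12], reject
11. q=(16,18) nearest=4 d=10 new=(10,10) → blocked by [10,15]×[6,12], reject
12. q=(10,16) nearest=5 d=6 new=(8,12) → blocked by [8,15]×[12,17], reject
13. q=(14,24) nearest=5 d=14 new=(8,12) → blocked by [8,15]×[12,17], reject
14. q=(3,13) nearest=5 d=3 new=(4,12) → add node 8 parent=5 cost=10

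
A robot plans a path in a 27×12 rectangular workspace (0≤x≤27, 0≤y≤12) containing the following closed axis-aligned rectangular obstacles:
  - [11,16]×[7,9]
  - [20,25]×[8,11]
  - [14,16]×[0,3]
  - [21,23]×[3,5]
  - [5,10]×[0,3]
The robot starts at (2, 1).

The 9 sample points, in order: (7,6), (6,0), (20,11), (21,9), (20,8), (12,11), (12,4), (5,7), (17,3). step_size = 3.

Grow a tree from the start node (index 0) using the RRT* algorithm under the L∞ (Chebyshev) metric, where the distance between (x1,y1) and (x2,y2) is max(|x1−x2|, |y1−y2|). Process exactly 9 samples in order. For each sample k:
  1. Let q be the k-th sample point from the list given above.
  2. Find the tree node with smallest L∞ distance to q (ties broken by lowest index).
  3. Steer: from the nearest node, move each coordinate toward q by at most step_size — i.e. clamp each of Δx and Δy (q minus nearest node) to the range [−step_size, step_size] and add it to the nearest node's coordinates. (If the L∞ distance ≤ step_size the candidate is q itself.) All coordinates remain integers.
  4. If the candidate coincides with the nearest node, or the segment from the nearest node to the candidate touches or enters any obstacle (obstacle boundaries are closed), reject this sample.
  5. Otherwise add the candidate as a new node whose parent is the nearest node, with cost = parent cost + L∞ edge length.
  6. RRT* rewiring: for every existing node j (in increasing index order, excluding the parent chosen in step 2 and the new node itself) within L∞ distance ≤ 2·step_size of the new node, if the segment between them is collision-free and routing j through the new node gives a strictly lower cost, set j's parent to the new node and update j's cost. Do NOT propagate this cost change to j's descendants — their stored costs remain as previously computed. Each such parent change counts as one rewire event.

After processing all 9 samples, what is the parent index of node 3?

Parent of node 3: 2

1. q=(7,6) nearest=0 d=5 new=(5,4) → add node 1 parent=0 cost=3
2. q=(6,0) nearest=0 d=4 new=(5,0) → blocked by [5,10]×[0,3], reject
3. q=(20,11) nearest=1 d=15 new=(8,7) → add node 2 parent=1 cost=6
4. q=(21,9) nearest=2 d=13 new=(11,9) → blocked by [11,16]×[7,9], reject
5. q=(20,8) nearest=2 d=12 new=(11,8) → blocked by [11,16]×[7,9], reject
6. q=(12,11) nearest=2 d=4 new=(11,10) → add node 3 parent=2 cost=9
7. q=(12,4) nearest=2 d=4 new=(11,4) → add node 4 parent=2 cost=9
8. q=(5,7) nearest=1 d=3 new=(5,7) → add node 5 parent=1 cost=6
9. q=(17,3) nearest=4 d=6 new=(14,3) → blocked by [14,16]×[0,3], reject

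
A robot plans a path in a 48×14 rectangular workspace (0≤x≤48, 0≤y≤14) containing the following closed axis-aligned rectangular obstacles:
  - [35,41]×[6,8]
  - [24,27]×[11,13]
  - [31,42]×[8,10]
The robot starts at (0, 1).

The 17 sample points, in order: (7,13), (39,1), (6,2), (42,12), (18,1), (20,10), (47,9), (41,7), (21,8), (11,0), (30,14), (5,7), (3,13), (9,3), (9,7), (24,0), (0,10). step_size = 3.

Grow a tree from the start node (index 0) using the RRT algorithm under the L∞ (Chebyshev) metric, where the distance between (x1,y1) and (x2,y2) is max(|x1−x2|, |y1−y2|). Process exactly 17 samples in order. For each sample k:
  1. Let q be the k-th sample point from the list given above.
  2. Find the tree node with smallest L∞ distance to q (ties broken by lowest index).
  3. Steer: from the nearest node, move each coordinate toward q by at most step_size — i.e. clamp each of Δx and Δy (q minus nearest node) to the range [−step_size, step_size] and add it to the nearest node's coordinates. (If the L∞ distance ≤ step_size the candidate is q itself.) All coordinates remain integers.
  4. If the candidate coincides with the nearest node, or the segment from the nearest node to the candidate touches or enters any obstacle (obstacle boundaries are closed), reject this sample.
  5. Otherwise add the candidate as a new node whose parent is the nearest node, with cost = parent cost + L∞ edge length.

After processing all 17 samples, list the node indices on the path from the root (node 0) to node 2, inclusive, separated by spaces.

Path: 0 1 2

1. q=(7,13) nearest=0 d=12 new=(3,4) → add node 1 parent=0 cost=3
2. q=(39,1) nearest=1 d=36 new=(6,1) → add node 2 parent=1 cost=6
3. q=(6,2) nearest=2 d=1 new=(6,2) → add node 3 parent=2 cost=7
4. q=(42,12) nearest=2 d=36 new=(9,4) → add node 4 parent=2 cost=9
5. q=(18,1) nearest=4 d=9 new=(12,1) → add node 5 parent=4 cost=12
6. q=(20,10) nearest=5 d=9 new=(15,4) → add node 6 parent=5 cost=15
7. q=(47,9) nearest=6 d=32 new=(18,7) → add node 7 parent=6 cost=18
8. q=(41,7) nearest=7 d=23 new=(21,7) → add node 8 parent=7 cost=21
9. q=(21,8) nearest=8 d=1 new=(21,8) → add node 9 parent=8 cost=22
10. q=(11,0) nearest=5 d=1 new=(11,0) → add node 10 parent=5 cost=13
11. q=(30,14) nearest=8 d=9 new=(24,10) → add node 11 parent=8 cost=24
12. q=(5,7) nearest=1 d=3 new=(5,7) → add node 12 parent=1 cost=6
13. q=(3,13) nearest=12 d=6 new=(3,10) → add node 13 parent=12 cost=9
14. q=(9,3) nearest=4 d=1 new=(9,3) → add node 14 parent=4 cost=10
15. q=(9,7) nearest=4 d=3 new=(9,7) → add node 15 parent=4 cost=12
16. q=(24,0) nearest=7 d=7 new=(21,4) → add node 16 parent=7 cost=21
17. q=(0,10) nearest=13 d=3 new=(0,10) → add node 17 parent=13 cost=12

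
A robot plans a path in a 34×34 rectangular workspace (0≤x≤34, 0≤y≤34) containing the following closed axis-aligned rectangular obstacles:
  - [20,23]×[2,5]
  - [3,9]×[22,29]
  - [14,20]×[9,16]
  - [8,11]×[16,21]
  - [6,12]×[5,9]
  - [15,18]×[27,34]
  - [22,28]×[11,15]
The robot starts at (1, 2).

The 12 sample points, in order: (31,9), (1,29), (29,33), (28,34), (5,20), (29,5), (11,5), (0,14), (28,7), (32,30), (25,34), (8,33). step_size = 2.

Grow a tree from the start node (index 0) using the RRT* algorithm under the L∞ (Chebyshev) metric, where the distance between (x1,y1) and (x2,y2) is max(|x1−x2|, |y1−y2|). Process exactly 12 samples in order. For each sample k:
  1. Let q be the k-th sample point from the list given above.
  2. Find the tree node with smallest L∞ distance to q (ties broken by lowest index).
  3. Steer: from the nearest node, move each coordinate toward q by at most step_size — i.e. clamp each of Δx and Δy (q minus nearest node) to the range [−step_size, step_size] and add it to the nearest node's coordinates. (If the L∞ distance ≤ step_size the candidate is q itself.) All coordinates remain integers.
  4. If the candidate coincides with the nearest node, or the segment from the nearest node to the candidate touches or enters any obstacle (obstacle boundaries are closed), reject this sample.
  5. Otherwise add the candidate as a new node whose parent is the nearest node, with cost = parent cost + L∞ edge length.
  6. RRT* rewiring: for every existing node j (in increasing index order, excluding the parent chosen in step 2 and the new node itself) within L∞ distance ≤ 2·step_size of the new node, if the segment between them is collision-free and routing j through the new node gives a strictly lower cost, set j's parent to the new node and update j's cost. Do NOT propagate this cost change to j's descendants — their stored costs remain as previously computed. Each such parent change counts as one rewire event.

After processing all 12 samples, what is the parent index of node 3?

Parent of node 3: 2

1. q=(31,9) nearest=0 d=30 new=(3,4) → add node 1 parent=0 cost=2
2. q=(1,29) nearest=1 d=25 new=(1,6) → add node 2 parent=1 cost=4
3. q=(29,33) nearest=2 d=28 new=(3,8) → add node 3 parent=2 cost=6
4. q=(28,34) nearest=3 d=26 new=(5,10) → add node 4 parent=3 cost=8
5. q=(5,20) nearest=4 d=10 new=(5,12) → add node 5 parent=4 cost=10
6. q=(29,5) nearest=4 d=24 new=(7,8) → blocked by [6,12]×[5,9], reject
7. q=(11,5) nearest=4 d=6 new=(7,8) → blocked by [6,12]×[5,9], reject
8. q=(0,14) nearest=4 d=5 new=(3,12) → add node 6 parent=4 cost=10
9. q=(28,7) nearest=4 d=23 new=(7,8) → blocked by [6,12]×[5,9], reject
10. q=(32,30) nearest=4 d=27 new=(7,12) → add node 7 parent=4 cost=10
11. q=(25,34) nearest=5 d=22 new=(7,14) → add node 8 parent=5 cost=12
12. q=(8,33) nearest=8 d=19 new=(8,16) → blocked by [8,11]×[16,21], reject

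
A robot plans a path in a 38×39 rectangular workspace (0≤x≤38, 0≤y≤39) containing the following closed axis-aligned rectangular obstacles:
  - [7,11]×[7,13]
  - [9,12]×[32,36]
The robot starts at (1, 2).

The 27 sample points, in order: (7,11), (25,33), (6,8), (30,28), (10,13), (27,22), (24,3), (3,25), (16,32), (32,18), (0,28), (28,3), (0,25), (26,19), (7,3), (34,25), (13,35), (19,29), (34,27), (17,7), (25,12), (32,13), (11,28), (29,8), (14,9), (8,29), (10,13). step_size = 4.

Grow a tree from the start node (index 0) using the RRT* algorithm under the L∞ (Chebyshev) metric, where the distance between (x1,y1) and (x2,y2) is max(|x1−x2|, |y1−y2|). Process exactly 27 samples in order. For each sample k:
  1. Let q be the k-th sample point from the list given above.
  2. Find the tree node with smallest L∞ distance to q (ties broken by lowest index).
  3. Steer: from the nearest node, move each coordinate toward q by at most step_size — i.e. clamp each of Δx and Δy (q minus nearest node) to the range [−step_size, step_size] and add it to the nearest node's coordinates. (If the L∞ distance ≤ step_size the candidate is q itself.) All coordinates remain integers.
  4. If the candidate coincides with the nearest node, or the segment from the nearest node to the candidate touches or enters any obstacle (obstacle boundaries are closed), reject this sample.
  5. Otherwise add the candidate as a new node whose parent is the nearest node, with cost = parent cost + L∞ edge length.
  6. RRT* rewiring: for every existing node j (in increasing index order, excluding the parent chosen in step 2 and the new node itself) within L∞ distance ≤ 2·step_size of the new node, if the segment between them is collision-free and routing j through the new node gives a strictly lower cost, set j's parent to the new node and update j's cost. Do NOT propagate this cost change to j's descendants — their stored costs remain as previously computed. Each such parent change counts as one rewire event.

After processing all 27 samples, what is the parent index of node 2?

Parent of node 2: 1

1. q=(7,11) nearest=0 d=9 new=(5,6) → add node 1 parent=0 cost=4
2. q=(25,33) nearest=1 d=27 new=(9,10) → blocked by [7,11]×[7,13], reject
3. q=(6,8) nearest=1 d=2 new=(6,8) → add node 2 parent=1 cost=6
4. q=(30,28) nearest=2 d=24 new=(10,12) → blocked by [7,11]×[7,13], reject
5. q=(10,13) nearest=2 d=5 new=(10,12) → blocked by [7,11]×[7,13], reject
6. q=(27,22) nearest=2 d=21 new=(10,12) → blocked by [7,11]×[7,13], reject
7. q=(24,3) nearest=2 d=18 new=(10,4) → blocked by [7,11]×[7,13], reject
8. q=(3,25) nearest=2 d=17 new=(3,12) → add node 3 parent=2 cost=10
9. q=(16,32) nearest=3 d=20 new=(7,16) → add node 4 parent=3 cost=14
10. q=(32,18) nearest=4 d=25 new=(11,18) → add node 5 parent=4 cost=18
11. q=(0,28) nearest=5 d=11 new=(7,22) → add node 6 parent=5 cost=22
12. q=(28,3) nearest=5 d=17 new=(15,14) → add node 7 parent=5 cost=22
13. q=(0,25) nearest=6 d=7 new=(3,25) → add node 8 parent=6 cost=26
14. q=(26,19) nearest=7 d=11 new=(19,18) → add node 9 parent=7 cost=26
15. q=(7,3) nearest=1 d=3 new=(7,3) → add node 10 parent=1 cost=7
16. q=(34,25) nearest=9 d=15 new=(23,22) → add node 11 parent=9 cost=30
17. q=(13,35) nearest=8 d=10 new=(7,29) → add node 12 parent=8 cost=30
18. q=(19,29) nearest=11 d=7 new=(19,26) → add node 13 parent=11 cost=34
19. q=(34,27) nearest=11 d=11 new=(27,26) → add node 14 parent=11 cost=34
20. q=(17,7) nearest=7 d=7 new=(17,10) → add node 15 parent=7 cost=26
21. q=(25,12) nearest=9 d=6 new=(23,14) → add node 16 parent=9 cost=30
22. q=(32,13) nearest=11 d=9 new=(27,18) → add node 17 parent=11 cost=34
23. q=(11,28) nearest=12 d=4 new=(11,28) → add node 18 parent=12 cost=34
24. q=(29,8) nearest=16 d=6 new=(27,10) → add node 19 parent=16 cost=34
25. q=(14,9) nearest=15 d=3 new=(14,9) → add node 20 parent=15 cost=29
26. q=(8,29) nearest=12 d=1 new=(8,29) → add node 21 parent=12 cost=31
27. q=(10,13) nearest=4 d=3 new=(10,13) → blocked by [7,11]×[7,13], reject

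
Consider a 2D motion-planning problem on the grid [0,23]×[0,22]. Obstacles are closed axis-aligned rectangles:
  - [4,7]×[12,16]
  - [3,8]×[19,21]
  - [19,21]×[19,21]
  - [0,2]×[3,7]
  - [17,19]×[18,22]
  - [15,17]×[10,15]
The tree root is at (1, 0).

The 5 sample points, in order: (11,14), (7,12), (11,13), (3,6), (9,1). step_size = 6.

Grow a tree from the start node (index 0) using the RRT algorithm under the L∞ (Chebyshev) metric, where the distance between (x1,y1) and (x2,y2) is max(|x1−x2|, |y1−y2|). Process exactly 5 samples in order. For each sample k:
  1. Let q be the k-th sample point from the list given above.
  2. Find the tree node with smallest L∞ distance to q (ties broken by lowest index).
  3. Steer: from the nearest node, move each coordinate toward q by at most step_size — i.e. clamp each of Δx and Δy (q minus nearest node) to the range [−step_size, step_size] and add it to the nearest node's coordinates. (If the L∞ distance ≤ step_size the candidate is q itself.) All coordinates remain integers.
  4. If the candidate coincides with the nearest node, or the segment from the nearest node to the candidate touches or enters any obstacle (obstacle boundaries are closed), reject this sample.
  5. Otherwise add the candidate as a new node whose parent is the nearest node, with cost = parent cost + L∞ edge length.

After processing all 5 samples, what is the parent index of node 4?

1. q=(11,14) nearest=0 d=14 new=(7,6) → add node 1 parent=0 cost=6
2. q=(7,12) nearest=1 d=6 new=(7,12) → blocked by [4,7]×[12,16], reject
3. q=(11,13) nearest=1 d=7 new=(11,12) → add node 2 parent=1 cost=12
4. q=(3,6) nearest=1 d=4 new=(3,6) → add node 3 parent=1 cost=10
5. q=(9,1) nearest=1 d=5 new=(9,1) → add node 4 parent=1 cost=11

Parent of node 4: 1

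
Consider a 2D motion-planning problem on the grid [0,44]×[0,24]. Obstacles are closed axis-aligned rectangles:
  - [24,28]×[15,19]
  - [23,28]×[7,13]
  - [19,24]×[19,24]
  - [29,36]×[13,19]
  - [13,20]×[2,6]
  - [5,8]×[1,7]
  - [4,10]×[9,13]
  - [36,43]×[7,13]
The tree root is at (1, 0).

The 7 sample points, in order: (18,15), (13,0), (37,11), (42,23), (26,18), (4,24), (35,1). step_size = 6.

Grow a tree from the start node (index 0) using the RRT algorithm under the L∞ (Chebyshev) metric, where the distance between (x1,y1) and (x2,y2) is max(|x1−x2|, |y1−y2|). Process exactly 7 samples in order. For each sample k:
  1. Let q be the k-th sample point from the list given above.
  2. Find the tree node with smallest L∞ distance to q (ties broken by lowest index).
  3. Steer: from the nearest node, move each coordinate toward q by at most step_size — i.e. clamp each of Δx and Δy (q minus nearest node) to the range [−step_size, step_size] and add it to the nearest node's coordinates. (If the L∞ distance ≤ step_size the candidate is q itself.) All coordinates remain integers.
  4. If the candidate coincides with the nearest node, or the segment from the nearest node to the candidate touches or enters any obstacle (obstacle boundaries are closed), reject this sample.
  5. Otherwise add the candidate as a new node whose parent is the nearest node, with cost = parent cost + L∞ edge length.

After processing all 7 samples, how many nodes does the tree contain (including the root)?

Node count: 4

1. q=(18,15) nearest=0 d=17 new=(7,6) → blocked by [5,8]×[1,7], reject
2. q=(13,0) nearest=0 d=12 new=(7,0) → add node 1 parent=0 cost=6
3. q=(37,11) nearest=1 d=30 new=(13,6) → blocked by [13,20]×[2,6], reject
4. q=(42,23) nearest=1 d=35 new=(13,6) → blocked by [13,20]×[2,6], reject
5. q=(26,18) nearest=1 d=19 new=(13,6) → blocked by [13,20]×[2,6], reject
6. q=(4,24) nearest=0 d=24 new=(4,6) → add node 2 parent=0 cost=6
7. q=(35,1) nearest=1 d=28 new=(13,1) → add node 3 parent=1 cost=12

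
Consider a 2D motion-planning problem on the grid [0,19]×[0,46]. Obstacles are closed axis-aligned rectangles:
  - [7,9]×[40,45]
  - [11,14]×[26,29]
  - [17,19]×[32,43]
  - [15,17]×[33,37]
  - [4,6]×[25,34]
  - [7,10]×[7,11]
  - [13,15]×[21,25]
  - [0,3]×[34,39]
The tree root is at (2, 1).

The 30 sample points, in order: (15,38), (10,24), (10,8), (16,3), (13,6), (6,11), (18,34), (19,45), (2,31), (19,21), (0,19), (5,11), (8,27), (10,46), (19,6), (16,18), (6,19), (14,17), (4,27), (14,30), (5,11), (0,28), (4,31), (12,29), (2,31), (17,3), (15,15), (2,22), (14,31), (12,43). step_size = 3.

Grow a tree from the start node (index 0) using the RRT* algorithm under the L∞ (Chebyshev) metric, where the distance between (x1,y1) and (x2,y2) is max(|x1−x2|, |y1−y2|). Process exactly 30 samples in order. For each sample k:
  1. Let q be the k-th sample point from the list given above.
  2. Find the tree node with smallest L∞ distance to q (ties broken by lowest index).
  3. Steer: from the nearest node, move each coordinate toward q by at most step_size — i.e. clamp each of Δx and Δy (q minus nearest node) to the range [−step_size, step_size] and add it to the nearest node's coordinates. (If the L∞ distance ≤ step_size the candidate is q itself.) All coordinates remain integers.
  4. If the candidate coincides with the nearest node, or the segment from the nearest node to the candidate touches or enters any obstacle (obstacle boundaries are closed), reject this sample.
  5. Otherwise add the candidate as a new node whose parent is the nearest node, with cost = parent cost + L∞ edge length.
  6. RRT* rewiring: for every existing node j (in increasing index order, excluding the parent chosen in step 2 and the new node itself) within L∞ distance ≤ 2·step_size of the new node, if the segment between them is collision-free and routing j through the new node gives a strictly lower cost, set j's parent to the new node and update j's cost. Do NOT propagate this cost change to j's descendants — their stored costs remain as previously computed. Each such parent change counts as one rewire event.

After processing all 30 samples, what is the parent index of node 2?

Parent of node 2: 1

1. q=(15,38) nearest=0 d=37 new=(5,4) → add node 1 parent=0 cost=3
2. q=(10,24) nearest=1 d=20 new=(8,7) → blocked by [7,10]×[7,11], reject
3. q=(10,8) nearest=1 d=5 new=(8,7) → blocked by [7,10]×[7,11], reject
4. q=(16,3) nearest=1 d=11 new=(8,3) → add node 2 parent=1 cost=6
5. q=(13,6) nearest=2 d=5 new=(11,6) → add node 3 parent=2 cost=9
6. q=(6,11) nearest=3 d=5 new=(8,9) → blocked by [7,10]×[7,11], reject
7. q=(18,34) nearest=3 d=28 new=(14,9) → add node 4 parent=3 cost=12
8. q=(19,45) nearest=4 d=36 new=(17,12) → add node 5 parent=4 cost=15
9. q=(2,31) nearest=5 d=19 new=(14,15) → add node 6 parent=5 cost=18
10. q=(19,21) nearest=6 d=6 new=(17,18) → add node 7 parent=6 cost=21
11. q=(0,19) nearest=3 d=13 new=(8,9) → blocked by [7,10]×[7,11], reject
12. q=(5,11) nearest=3 d=6 new=(8,9) → blocked by [7,10]×[7,11], reject
13. q=(8,27) nearest=7 d=9 new=(14,21) → blocked by [13,15]×[21,25], reject
14. q=(10,46) nearest=7 d=28 new=(14,21) → blocked by [13,15]×[21,25], reject
15. q=(19,6) nearest=4 d=5 new=(17,6) → add node 8 parent=4 cost=15
16. q=(16,18) nearest=7 d=1 new=(16,18) → add node 9 parent=7 cost=22
17. q=(6,19) nearest=6 d=8 new=(11,18) → add node 10 parent=6 cost=21
18. q=(14,17) nearest=6 d=2 new=(14,17) → add node 11 parent=6 cost=20
19. q=(4,27) nearest=10 d=9 new=(8,21) → add node 12 parent=10 cost=24
20. q=(14,30) nearest=12 d=9 new=(11,24) → add node 13 parent=12 cost=27
21. q=(5,11) nearest=3 d=6 new=(8,9) → blocked by [7,10]×[7,11], reject
22. q=(0,28) nearest=12 d=8 new=(5,24) → add node 14 parent=12 cost=27
23. q=(4,31) nearest=13 d=7 new=(8,27) → add node 15 parent=13 cost=30
24. q=(12,29) nearest=15 d=4 new=(11,29) → blocked by [11,14]×[26,29], reject
25. q=(2,31) nearest=15 d=6 new=(5,30) → blocked by [4,6]×[25,34], reject
26. q=(17,3) nearest=8 d=3 new=(17,3) → add node 16 parent=8 cost=18
27. q=(15,15) nearest=6 d=1 new=(15,15) → add node 17 parent=6 cost=19
28. q=(2,22) nearest=14 d=3 new=(2,22) → add node 18 parent=14 cost=30
29. q=(14,31) nearest=15 d=6 new=(11,30) → add node 19 parent=15 cost=33
30. q=(12,43) nearest=19 d=13 new=(12,33) → add node 20 parent=19 cost=36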